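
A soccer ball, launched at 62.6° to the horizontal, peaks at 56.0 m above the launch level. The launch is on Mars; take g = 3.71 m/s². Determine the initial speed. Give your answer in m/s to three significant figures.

At the peak v_y = 0, so v_y0 = √(2gH) = √(2 × 3.71 × 56.0) = 20.38 m/s.
v_y0 = v₀ sin θ ⇒ v₀ = 20.38 / sin 62.6° = 22.96 m/s.

23.0 m/s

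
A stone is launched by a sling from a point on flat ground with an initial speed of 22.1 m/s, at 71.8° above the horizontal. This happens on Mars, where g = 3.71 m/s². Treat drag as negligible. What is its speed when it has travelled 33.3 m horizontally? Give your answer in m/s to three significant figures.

7.57 m/s

vₓ = 22.10 cos 71.8° = 6.903 m/s; v_y0 = 22.10 sin 71.8° = 20.99 m/s.
x = vₓ t ⇒ t = 33.3/6.903 = 4.824 s.
Vertical velocity there: v_y = v_y0 − g t = 20.99 − 3.71 × 4.824 = 3.096 m/s.
Speed: √(vₓ² + v_y²) = √(6.903² + 3.096²) = 7.565 m/s.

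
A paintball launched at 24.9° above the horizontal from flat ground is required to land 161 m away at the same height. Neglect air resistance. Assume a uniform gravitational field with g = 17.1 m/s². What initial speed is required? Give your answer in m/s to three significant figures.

60.0 m/s

On level ground R = v₀² sin 2θ / g ⇒ v₀ = √(gR / sin 2θ).
v₀ = √(17.1 × 161 / sin 49.80°) = √(2753 / 0.7638) = √3604.5 = 60.04 m/s.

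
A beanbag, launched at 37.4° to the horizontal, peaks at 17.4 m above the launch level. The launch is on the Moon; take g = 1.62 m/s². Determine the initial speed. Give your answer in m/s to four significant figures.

At the peak v_y = 0, so v_y0 = √(2gH) = √(2 × 1.62 × 17.4) = 7.508 m/s.
v_y0 = v₀ sin θ ⇒ v₀ = 7.508 / sin 37.4° = 12.36 m/s.

12.36 m/s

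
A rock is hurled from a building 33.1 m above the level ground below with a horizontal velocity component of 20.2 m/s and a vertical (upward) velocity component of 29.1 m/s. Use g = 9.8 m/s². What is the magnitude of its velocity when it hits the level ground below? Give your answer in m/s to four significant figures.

43.63 m/s

The projectile lands when y = 33.1 + (29.10) t − ½·9.80·t² = 0. Positive root: t = (29.10 + √(29.10² + 2·9.80·33.1)) / 9.80 = (29.10 + 38.67) / 9.80 = 6.916 s.
Vertical velocity at impact: v_y = v_y0 − g t = 29.10 − 9.80 × 6.916 = −38.67 m/s.
Speed: |v| = √(vₓ² + v_y²) = √(20.20² + 38.67²) = 43.63 m/s.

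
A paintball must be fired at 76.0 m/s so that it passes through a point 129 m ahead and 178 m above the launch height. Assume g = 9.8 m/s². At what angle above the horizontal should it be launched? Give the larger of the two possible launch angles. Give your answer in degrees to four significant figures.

Trajectory: y = x tanθ − g x² (1 + tan²θ)/(2v₀²). With x = 129, y = 178, v₀ = 76.0, g = 9.80:
14.12 tan²θ − 129 tanθ + (192.1) = 0.
tanθ = [129 ± √(129² − 4 × 14.12 × (192.1))] / (2 × 14.12) = (129 ± 76.11) / 28.23, giving tanθ = 1.873 or 7.264.
θ = 61.91° or 82.16°; the larger is 82.16°.

82.16°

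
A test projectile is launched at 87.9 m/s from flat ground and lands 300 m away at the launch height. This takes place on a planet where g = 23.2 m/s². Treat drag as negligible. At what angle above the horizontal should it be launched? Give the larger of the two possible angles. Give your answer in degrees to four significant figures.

Level-ground range R = v₀² sin(2θ)/g ⇒ sin(2θ) = gR/v₀² = 23.2 × 300 / 87.9² = 0.9008.
2θ = 64.26° or 180° − 64.26° = 115.7°, so θ = 32.13° or 57.87°.
The larger angle is 57.87°.

57.87°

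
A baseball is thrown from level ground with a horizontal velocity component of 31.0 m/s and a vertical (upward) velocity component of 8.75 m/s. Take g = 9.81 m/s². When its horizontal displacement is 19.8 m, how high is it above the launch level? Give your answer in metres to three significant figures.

3.59 m

Time to reach x = 19.8 m: t = x/vₓ = 19.8/31.00 = 0.6387 s.
Height: y = v_y0 t − ½ g t² = 8.750 × 0.6387 − 4.905 × 0.6387² = 5.589 − 2.001 = 3.588 m.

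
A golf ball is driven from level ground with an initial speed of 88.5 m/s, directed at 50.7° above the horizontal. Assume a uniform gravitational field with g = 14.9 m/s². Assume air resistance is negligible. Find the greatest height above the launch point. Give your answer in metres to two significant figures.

160 m

Components: vₓ = 88.50 cos 50.7° = 56.05 m/s, v_y0 = 88.50 sin 50.7° = 68.48 m/s.
At the apex v_y = 0, so H = v_y0²/(2g) = 68.48²/29.80 = 157.4 m.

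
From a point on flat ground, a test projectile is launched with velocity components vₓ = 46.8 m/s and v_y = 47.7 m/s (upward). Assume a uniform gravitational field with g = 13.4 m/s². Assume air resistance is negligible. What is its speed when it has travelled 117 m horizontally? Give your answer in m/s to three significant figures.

48.9 m/s

x = vₓ t ⇒ t = 117/46.80 = 2.500 s.
Vertical velocity there: v_y = v_y0 − g t = 47.70 − 13.4 × 2.500 = 14.20 m/s.
Speed: √(vₓ² + v_y²) = √(46.80² + 14.20²) = 48.91 m/s.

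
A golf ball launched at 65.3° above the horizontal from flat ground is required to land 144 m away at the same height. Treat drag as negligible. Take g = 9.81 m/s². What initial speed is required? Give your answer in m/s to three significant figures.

From R = (v₀² / g) sin 2θ: v₀ = √(gR / sin 2θ).
v₀ = √(9.81 × 144 / sin 130.6°) = √(1413 / 0.7593) = √1860.5 = 43.13 m/s.

43.1 m/s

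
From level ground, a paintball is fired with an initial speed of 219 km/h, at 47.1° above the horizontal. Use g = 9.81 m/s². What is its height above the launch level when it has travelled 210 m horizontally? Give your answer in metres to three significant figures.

99.8 m

Convert: 219 km/h = 219/3.6 = 60.83 m/s.
vₓ = 60.83 cos 47.1° = 41.41 m/s; v_y0 = 60.83 sin 47.1° = 44.56 m/s.
x = vₓ t ⇒ t = 210/41.41 = 5.071 s.
Height: y = v_y0 t − ½ g t² = 44.56 × 5.071 − 4.905 × 5.071² = 226.0 − 126.1 = 99.85 m.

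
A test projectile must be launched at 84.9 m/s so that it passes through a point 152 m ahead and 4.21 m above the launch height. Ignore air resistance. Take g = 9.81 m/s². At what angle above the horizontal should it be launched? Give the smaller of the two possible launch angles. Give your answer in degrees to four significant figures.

Trajectory: y = x tanθ − g x² (1 + tan²θ)/(2v₀²). With x = 152, y = 4.21, v₀ = 84.9, g = 9.81:
15.72 tan²θ − 152 tanθ + (19.93) = 0.
tanθ = [152 ± √(152² − 4 × 15.72 × (19.93))] / (2 × 15.72) = (152 ± 147.8) / 31.44, giving tanθ = 0.1330 or 9.535.
θ = 7.574° or 84.01°; the smaller is 7.574°.

7.574°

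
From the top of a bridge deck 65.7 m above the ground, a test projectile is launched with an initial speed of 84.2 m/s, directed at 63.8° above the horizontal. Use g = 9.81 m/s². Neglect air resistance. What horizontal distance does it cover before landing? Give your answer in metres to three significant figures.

603 m

vₓ = 84.20 cos 63.8° = 37.17 m/s; v_y0 = 84.20 sin 63.8° = 75.55 m/s.
Vertical motion (up positive, ground at y = 0): 4.905 t² − (75.55) t − 65.7 = 0, so t = (75.55 + √(75.55² + 2·9.81·65.7)) / 9.81 = (75.55 + 83.65) / 9.81 = 16.23 s.
Horizontal distance: R = vₓ t = 37.17 × 16.23 = 603.3 m.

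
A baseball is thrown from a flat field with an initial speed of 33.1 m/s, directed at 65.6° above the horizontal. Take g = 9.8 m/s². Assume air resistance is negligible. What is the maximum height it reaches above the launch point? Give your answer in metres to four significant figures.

46.36 m

Components: vₓ = 33.10 cos 65.6° = 13.67 m/s, v_y0 = 33.10 sin 65.6° = 30.14 m/s.
Peak height H = v_y0² / (2g) = 908.64 / 19.60 = 46.36 m.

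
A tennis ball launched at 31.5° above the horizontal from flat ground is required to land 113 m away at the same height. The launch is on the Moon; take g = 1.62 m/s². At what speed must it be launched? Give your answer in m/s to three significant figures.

On level ground R = v₀² sin 2θ / g ⇒ v₀ = √(gR / sin 2θ).
v₀ = √(1.62 × 113 / sin 63.00°) = √(183.1 / 0.8910) = √205.45 = 14.33 m/s.

14.3 m/s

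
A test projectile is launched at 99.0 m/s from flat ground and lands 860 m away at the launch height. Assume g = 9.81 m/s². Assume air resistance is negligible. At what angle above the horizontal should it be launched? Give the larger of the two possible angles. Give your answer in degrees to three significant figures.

60.3°

Level-ground range R = v₀² sin(2θ)/g ⇒ sin(2θ) = gR/v₀² = 9.81 × 860 / 99.0² = 0.8608.
2θ = 59.41° or 180° − 59.41° = 120.6°, so θ = 29.70° or 60.30°.
The larger angle is 60.30°.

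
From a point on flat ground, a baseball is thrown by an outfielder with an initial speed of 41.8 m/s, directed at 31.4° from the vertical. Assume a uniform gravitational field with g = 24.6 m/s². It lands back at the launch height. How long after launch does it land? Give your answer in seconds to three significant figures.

Resolve: vₓ = 41.80 sin 31.4° = 21.78 m/s and v_y0 = 41.80 cos 31.4° = 35.68 m/s.
It returns to y = 0 when t = 2 v_y0 / g = 2(35.68)/24.6 = 2.901 s.

2.90 s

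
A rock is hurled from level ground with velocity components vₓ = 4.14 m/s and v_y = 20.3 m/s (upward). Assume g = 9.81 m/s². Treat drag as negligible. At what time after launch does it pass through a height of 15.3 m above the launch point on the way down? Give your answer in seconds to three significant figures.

Set y = v_y0 t − ½ g t² = 15.3: 4.905 t² − 20.30 t + 15.3 = 0.
Quadratic formula: t = (20.30 ± √111.90) / 9.81 = (20.30 ± 10.58) / 9.81 → t = 0.9910 s or 3.148 s.
The descending-branch root is 3.148 s.

3.15 s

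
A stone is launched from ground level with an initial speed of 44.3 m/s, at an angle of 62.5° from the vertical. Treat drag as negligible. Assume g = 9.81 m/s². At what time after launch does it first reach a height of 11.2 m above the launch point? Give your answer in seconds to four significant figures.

0.6483 s

Resolve: vₓ = 44.30 sin 62.5° = 39.29 m/s and v_y0 = 44.30 cos 62.5° = 20.46 m/s.
Height y(t) = 20.46 t − 4.905 t² = 11.2 gives 4.905 t² − 20.46 t + 11.2 = 0.
Quadratic formula: t = (20.46 ± √198.68) / 9.81 = (20.46 ± 14.10) / 9.81 → t = 0.6483 s or 3.522 s.
The first (ascending) time is 0.6483 s.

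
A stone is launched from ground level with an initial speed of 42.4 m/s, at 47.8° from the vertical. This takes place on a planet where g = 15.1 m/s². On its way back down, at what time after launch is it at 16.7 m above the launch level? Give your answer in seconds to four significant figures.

3.046 s

Components: vₓ = 42.40 sin 47.8° = 31.41 m/s, v_y0 = 42.40 cos 47.8° = 28.48 m/s.
Height y(t) = 28.48 t − 7.550 t² = 16.7 gives 7.550 t² − 28.48 t + 16.7 = 0.
t = [28.48 ± √(28.48² − 2·15.1·16.7)] / 15.1 = (28.48 ± 17.52) / 15.1, so t = 0.7261 s or t = 3.046 s.
The descending-branch root is 3.046 s.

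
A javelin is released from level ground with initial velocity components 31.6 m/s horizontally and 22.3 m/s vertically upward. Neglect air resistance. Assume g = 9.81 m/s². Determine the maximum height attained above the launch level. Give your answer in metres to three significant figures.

At the apex v_y = 0, so H = v_y0²/(2g) = 22.30²/19.62 = 25.35 m.

25.3 m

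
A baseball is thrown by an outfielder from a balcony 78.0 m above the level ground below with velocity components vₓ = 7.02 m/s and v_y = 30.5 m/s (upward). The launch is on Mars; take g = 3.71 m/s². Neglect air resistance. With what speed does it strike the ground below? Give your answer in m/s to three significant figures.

39.5 m/s

With up positive and y = 0 at the ground: y(t) = 78.0 + (30.50) t − 1.855 t². Setting y = 0 and taking the positive root: t = [30.50 + √(30.50² + 2·3.71·78.0)] / 3.71 = (30.50 + 38.85) / 3.71 = 18.69 s.
Vertical velocity at impact: v_y = v_y0 − g t = 30.50 − 3.71 × 18.69 = −38.85 m/s.
Speed: |v| = √(vₓ² + v_y²) = √(7.020² + 38.85²) = 39.48 m/s.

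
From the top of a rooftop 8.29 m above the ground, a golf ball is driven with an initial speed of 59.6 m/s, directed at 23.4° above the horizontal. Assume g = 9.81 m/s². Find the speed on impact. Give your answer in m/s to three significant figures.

60.9 m/s

vₓ = 59.60 cos 23.4° = 54.70 m/s; v_y0 = 59.60 sin 23.4° = 23.67 m/s.
With up positive and y = 0 at the ground: y(t) = 8.29 + (23.67) t − 4.905 t². Setting y = 0 and taking the positive root: t = [23.67 + √(23.67² + 2·9.81·8.29)] / 9.81 = (23.67 + 26.89) / 9.81 = 5.154 s.
Vertical velocity at impact: v_y = v_y0 − g t = 23.67 − 9.81 × 5.154 = −26.89 m/s.
Speed: |v| = √(vₓ² + v_y²) = √(54.70² + 26.89²) = 60.95 m/s.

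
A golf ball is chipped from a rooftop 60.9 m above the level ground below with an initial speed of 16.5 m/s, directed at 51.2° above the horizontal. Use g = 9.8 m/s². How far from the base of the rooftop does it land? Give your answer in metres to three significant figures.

52.5 m

Horizontal component vₓ = 16.50 cos 51.2° = 10.34 m/s; vertical v_y0 = 16.50 sin 51.2° = 12.86 m/s.
Vertical motion (up positive, ground at y = 0): 4.900 t² − (12.86) t − 60.9 = 0, so t = (12.86 + √(12.86² + 2·9.80·60.9)) / 9.80 = (12.86 + 36.86) / 9.80 = 5.074 s.
Horizontal distance: R = vₓ t = 10.34 × 5.074 = 52.46 m.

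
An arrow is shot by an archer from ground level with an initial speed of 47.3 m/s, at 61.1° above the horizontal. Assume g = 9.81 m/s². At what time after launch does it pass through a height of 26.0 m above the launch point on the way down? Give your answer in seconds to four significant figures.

7.759 s

Resolve: vₓ = 47.30 cos 61.1° = 22.86 m/s and v_y0 = 47.30 sin 61.1° = 41.41 m/s.
Require v_y0 t − ½ g t² = 26.0, i.e. 4.905 t² − 41.41 t + 26.0 = 0.
Quadratic formula: t = (41.41 ± √1204.6) / 9.81 = (41.41 ± 34.71) / 9.81 → t = 0.6832 s or 7.759 s.
The descending-branch root is 7.759 s.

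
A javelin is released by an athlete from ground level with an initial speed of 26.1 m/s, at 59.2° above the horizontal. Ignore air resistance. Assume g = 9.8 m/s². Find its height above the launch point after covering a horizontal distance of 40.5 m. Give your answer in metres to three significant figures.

Components: vₓ = 26.10 cos 59.2° = 13.36 m/s, v_y0 = 26.10 sin 59.2° = 22.42 m/s.
x = vₓ t ⇒ t = 40.5/13.36 = 3.030 s.
Height: y = v_y0 t − ½ g t² = 22.42 × 3.030 − 4.900 × 3.030² = 67.94 − 45.00 = 22.94 m.

22.9 m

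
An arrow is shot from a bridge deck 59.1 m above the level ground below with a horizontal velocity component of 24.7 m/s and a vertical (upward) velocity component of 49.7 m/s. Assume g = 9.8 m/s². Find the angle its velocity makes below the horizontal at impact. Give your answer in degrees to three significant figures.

67.7°

The projectile lands when y = 59.1 + (49.70) t − ½·9.80·t² = 0. Positive root: t = (49.70 + √(49.70² + 2·9.80·59.1)) / 9.80 = (49.70 + 60.24) / 9.80 = 11.22 s.
At impact: v_y = v_y0 − g t = −60.24 m/s; vₓ = 24.70 m/s.
Angle below horizontal: arctan(|v_y|/vₓ) = arctan(60.24/24.70) = 67.70°.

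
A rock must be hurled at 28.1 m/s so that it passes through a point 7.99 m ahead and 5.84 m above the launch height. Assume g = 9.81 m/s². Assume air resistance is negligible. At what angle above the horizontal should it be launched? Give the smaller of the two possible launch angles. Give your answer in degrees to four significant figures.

Trajectory: y = x tanθ − g x² (1 + tan²θ)/(2v₀²). With x = 7.99, y = 5.84, v₀ = 28.1, g = 9.81:
0.3966 tan²θ − 7.99 tanθ + (6.237) = 0.
tanθ = [7.99 ± √(7.99² − 4 × 0.3966 × (6.237))] / (2 × 0.3966) = (7.99 ± 7.345) / 0.7931, giving tanθ = 0.8134 or 19.33.
θ = 39.12° or 87.04°; the smaller is 39.12°.

39.12°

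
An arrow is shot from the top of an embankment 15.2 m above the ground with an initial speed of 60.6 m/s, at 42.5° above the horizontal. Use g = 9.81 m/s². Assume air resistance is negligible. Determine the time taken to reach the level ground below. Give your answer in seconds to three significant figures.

Components: vₓ = 60.60 cos 42.5° = 44.68 m/s, v_y0 = 60.60 sin 42.5° = 40.94 m/s.
The projectile lands when y = 15.2 + (40.94) t − ½·9.81·t² = 0. Positive root: t = (40.94 + √(40.94² + 2·9.81·15.2)) / 9.81 = (40.94 + 44.43) / 9.81 = 8.703 s.

8.70 s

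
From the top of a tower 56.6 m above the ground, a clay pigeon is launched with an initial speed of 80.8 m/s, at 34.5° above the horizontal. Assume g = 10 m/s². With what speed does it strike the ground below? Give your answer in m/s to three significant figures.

87.5 m/s

Resolve: vₓ = 80.80 cos 34.5° = 66.59 m/s and v_y0 = 80.80 sin 34.5° = 45.77 m/s.
The projectile lands when y = 56.6 + (45.77) t − ½·10.0·t² = 0. Positive root: t = (45.77 + √(45.77² + 2·10.0·56.6)) / 10.0 = (45.77 + 56.80) / 10.0 = 10.26 s.
Vertical velocity at impact: v_y = v_y0 − g t = 45.77 − 10.0 × 10.26 = −56.80 m/s.
Speed: |v| = √(vₓ² + v_y²) = √(66.59² + 56.80²) = 87.53 m/s.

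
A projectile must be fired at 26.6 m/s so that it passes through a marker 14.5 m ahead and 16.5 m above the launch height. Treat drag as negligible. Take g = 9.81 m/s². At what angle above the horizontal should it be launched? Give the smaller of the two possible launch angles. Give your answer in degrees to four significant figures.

55.40°

Trajectory: y = x tanθ − g x² (1 + tan²θ)/(2v₀²). With x = 14.5, y = 16.5, v₀ = 26.6, g = 9.81:
1.458 tan²θ − 14.5 tanθ + (17.96) = 0.
tanθ = [14.5 ± √(14.5² − 4 × 1.458 × (17.96))] / (2 × 1.458) = (14.5 ± 10.27) / 2.915, giving tanθ = 1.450 or 8.499.
θ = 55.40° or 83.29°; the smaller is 55.40°.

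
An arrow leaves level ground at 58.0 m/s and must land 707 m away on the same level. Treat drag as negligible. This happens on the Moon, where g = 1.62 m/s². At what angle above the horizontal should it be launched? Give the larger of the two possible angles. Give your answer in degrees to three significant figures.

Level-ground range R = v₀² sin(2θ)/g ⇒ sin(2θ) = gR/v₀² = 1.62 × 707 / 58.0² = 0.3405.
2θ = 19.91° or 180° − 19.91° = 160.1°, so θ = 9.953° or 80.05°.
The larger angle is 80.05°.

80.0°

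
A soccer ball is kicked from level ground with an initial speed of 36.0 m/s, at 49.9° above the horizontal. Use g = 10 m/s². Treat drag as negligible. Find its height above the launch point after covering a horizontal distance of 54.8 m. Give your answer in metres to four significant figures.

vₓ = 36.00 cos 49.9° = 23.19 m/s; v_y0 = 36.00 sin 49.9° = 27.54 m/s.
Time to reach x = 54.8 m: t = x/vₓ = 54.8/23.19 = 2.363 s.
Height: y = v_y0 t − ½ g t² = 27.54 × 2.363 − 5.000 × 2.363² = 65.08 − 27.92 = 37.15 m.

37.15 m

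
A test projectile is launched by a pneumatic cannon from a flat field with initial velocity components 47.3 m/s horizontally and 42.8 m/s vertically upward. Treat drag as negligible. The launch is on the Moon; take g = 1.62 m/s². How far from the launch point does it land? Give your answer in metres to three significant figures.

2500 m

Flight time T = 2 v_y0 / g = 52.84 s.
Range: R = vₓ T = 47.30 × 52.84 = 2499 m.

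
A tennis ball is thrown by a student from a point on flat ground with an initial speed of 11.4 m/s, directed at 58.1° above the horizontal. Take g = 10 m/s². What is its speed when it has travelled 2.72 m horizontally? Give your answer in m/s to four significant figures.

7.934 m/s

Resolve: vₓ = 11.40 cos 58.1° = 6.024 m/s and v_y0 = 11.40 sin 58.1° = 9.678 m/s.
At x = 2.72 m, t = x/vₓ = 2.72/6.024 = 0.4515 s.
Vertical velocity there: v_y = v_y0 − g t = 9.678 − 10.0 × 0.4515 = 5.163 m/s.
Speed: √(vₓ² + v_y²) = √(6.024² + 5.163²) = 7.934 m/s.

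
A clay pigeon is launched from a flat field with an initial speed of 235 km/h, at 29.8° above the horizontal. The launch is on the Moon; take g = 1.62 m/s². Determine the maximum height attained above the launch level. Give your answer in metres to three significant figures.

Convert: 235 km/h = 235/3.6 = 65.28 m/s.
Resolve: vₓ = 65.28 cos 29.8° = 56.65 m/s and v_y0 = 65.28 sin 29.8° = 32.44 m/s.
Peak height H = v_y0² / (2g) = 1052.4 / 3.240 = 324.8 m.

325 m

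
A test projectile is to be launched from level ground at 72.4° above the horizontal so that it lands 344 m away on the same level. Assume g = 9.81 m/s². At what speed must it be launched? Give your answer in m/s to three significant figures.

76.5 m/s

On level ground R = v₀² sin 2θ / g ⇒ v₀ = √(gR / sin 2θ).
v₀ = √(9.81 × 344 / sin 144.8°) = √(3375 / 0.5764) = √5854.4 = 76.51 m/s.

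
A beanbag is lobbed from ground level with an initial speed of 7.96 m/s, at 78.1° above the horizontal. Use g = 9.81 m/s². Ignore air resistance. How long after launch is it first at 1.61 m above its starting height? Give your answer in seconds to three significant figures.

Components: vₓ = 7.960 cos 78.1° = 1.641 m/s, v_y0 = 7.960 sin 78.1° = 7.789 m/s.
Require v_y0 t − ½ g t² = 1.61, i.e. 4.905 t² − 7.789 t + 1.61 = 0.
t = [7.789 ± √(7.789² − 2·9.81·1.61)] / 9.81 = (7.789 ± 5.393) / 9.81, so t = 0.2443 s or t = 1.344 s.
The first (ascending) time is 0.2443 s.

0.244 s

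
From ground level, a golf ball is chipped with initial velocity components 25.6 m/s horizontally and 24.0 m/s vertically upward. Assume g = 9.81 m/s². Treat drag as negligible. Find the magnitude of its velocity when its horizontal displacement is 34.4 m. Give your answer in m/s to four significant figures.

27.79 m/s

x = vₓ t ⇒ t = 34.4/25.60 = 1.344 s.
Vertical velocity there: v_y = v_y0 − g t = 24.00 − 9.81 × 1.344 = 10.82 m/s.
Speed: √(vₓ² + v_y²) = √(25.60² + 10.82²) = 27.79 m/s.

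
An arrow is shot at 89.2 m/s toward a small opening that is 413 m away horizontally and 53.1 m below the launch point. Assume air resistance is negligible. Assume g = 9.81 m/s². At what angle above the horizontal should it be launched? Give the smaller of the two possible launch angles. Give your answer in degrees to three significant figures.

7.43°

Trajectory: y = x tanθ − g x² (1 + tan²θ)/(2v₀²). With x = 413, y = −53.1, v₀ = 89.2, g = 9.81:
105.2 tan²θ − 413 tanθ + (52.05) = 0.
tanθ = [413 ± √(413² − 4 × 105.2 × (52.05))] / (2 × 105.2) = (413 ± 385.6) / 210.3, giving tanθ = 0.1304 or 3.797.
θ = 7.427° or 75.25°; the smaller is 7.427°.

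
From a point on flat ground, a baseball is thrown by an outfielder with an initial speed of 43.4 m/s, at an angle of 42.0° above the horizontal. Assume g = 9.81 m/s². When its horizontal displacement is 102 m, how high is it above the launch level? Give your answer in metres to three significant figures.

Horizontal component vₓ = 43.40 cos 42.0° = 32.25 m/s; vertical v_y0 = 43.40 sin 42.0° = 29.04 m/s.
x = vₓ t ⇒ t = 102/32.25 = 3.163 s.
Height: y = v_y0 t − ½ g t² = 29.04 × 3.163 − 4.905 × 3.163² = 91.84 − 49.06 = 42.78 m.

42.8 m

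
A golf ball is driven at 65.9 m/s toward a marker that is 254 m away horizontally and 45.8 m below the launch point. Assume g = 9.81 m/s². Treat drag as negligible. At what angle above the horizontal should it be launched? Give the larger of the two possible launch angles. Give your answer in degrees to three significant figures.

Trajectory: y = x tanθ − g x² (1 + tan²θ)/(2v₀²). With x = 254, y = −45.8, v₀ = 65.9, g = 9.81:
72.87 tan²θ − 254 tanθ + (27.07) = 0.
tanθ = [254 ± √(254² − 4 × 72.87 × (27.07))] / (2 × 72.87) = (254 ± 238.0) / 145.7, giving tanθ = 0.1100 or 3.376.
θ = 6.280° or 73.50°; the larger is 73.50°.

73.5°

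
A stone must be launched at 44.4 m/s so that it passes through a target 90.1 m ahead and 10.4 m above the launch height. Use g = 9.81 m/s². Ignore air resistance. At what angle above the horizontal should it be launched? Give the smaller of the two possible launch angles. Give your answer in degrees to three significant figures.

20.3°

Trajectory: y = x tanθ − g x² (1 + tan²θ)/(2v₀²). With x = 90.1, y = 10.4, v₀ = 44.4, g = 9.81:
20.20 tan²θ − 90.1 tanθ + (30.60) = 0.
tanθ = [90.1 ± √(90.1² − 4 × 20.20 × (30.60))] / (2 × 20.20) = (90.1 ± 75.14) / 40.40, giving tanθ = 0.3704 or 4.090.
θ = 20.32° or 76.26°; the smaller is 20.32°.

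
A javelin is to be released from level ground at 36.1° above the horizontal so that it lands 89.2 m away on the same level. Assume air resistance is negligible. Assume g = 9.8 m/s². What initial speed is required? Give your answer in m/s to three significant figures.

On level ground R = v₀² sin 2θ / g ⇒ v₀ = √(gR / sin 2θ).
v₀ = √(9.80 × 89.2 / sin 72.20°) = √(874.2 / 0.9521) = √918.11 = 30.30 m/s.

30.3 m/s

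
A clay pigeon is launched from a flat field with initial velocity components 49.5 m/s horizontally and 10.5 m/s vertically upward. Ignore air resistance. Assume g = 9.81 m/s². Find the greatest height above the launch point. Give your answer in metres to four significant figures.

Peak height H = v_y0² / (2g) = 110.25 / 19.62 = 5.619 m.

5.619 m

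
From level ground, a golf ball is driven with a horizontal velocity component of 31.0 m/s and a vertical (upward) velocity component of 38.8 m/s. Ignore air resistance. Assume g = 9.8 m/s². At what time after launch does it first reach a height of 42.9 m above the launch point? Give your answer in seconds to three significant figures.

Set y = v_y0 t − ½ g t² = 42.9: 4.900 t² − 38.80 t + 42.9 = 0.
Quadratic formula: t = (38.80 ± √664.60) / 9.80 = (38.80 ± 25.78) / 9.80 → t = 1.329 s or 6.590 s.
The first (ascending) time is 1.329 s.

1.33 s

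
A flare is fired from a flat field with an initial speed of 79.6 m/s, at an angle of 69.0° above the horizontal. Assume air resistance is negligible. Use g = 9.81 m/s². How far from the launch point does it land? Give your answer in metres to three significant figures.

Components: vₓ = 79.60 cos 69.0° = 28.53 m/s, v_y0 = 79.60 sin 69.0° = 74.31 m/s.
Flight time T = 2 v_y0 / g = 15.15 s.
Range: R = vₓ T = 28.53 × 15.15 = 432.2 m.

432 m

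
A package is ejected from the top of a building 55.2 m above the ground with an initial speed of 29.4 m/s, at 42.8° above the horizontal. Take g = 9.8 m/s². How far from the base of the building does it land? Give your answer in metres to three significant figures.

129 m

vₓ = 29.40 cos 42.8° = 21.57 m/s; v_y0 = 29.40 sin 42.8° = 19.98 m/s.
The projectile lands when y = 55.2 + (19.98) t − ½·9.80·t² = 0. Positive root: t = (19.98 + √(19.98² + 2·9.80·55.2)) / 9.80 = (19.98 + 38.48) / 9.80 = 5.965 s.
Horizontal distance: R = vₓ t = 21.57 × 5.965 = 128.7 m.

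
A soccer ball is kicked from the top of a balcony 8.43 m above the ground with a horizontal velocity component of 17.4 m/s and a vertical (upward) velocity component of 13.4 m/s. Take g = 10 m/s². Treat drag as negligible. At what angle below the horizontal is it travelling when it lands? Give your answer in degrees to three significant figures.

47.0°

The projectile lands when y = 8.43 + (13.40) t − ½·10.0·t² = 0. Positive root: t = (13.40 + √(13.40² + 2·10.0·8.43)) / 10.0 = (13.40 + 18.66) / 10.0 = 3.206 s.
At impact: v_y = v_y0 − g t = −18.66 m/s; vₓ = 17.40 m/s.
Angle below horizontal: arctan(|v_y|/vₓ) = arctan(18.66/17.40) = 47.00°.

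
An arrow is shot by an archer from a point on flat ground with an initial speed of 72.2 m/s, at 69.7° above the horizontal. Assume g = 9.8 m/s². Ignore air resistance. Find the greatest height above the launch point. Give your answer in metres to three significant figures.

234 m

vₓ = 72.20 cos 69.7° = 25.05 m/s; v_y0 = 72.20 sin 69.7° = 67.72 m/s.
At the apex v_y = 0, so H = v_y0²/(2g) = 67.72²/19.60 = 233.9 m.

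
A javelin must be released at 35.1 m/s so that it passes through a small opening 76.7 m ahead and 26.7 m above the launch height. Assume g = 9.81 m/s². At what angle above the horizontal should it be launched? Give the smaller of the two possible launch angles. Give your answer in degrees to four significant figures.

Trajectory: y = x tanθ − g x² (1 + tan²θ)/(2v₀²). With x = 76.7, y = 26.7, v₀ = 35.1, g = 9.81:
23.42 tan²θ − 76.7 tanθ + (50.12) = 0.
tanθ = [76.7 ± √(76.7² − 4 × 23.42 × (50.12))] / (2 × 23.42) = (76.7 ± 34.46) / 46.84, giving tanθ = 0.9018 or 2.373.
θ = 42.04° or 67.15°; the smaller is 42.04°.

42.04°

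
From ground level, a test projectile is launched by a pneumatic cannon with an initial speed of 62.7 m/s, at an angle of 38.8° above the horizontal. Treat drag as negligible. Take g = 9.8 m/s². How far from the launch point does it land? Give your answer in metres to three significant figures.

Horizontal component vₓ = 62.70 cos 38.8° = 48.86 m/s; vertical v_y0 = 62.70 sin 38.8° = 39.29 m/s.
Time aloft: T = 2 v_y0 / g = 2 × 39.29 / 9.80 = 8.018 s.
Horizontal distance R = vₓ T = 48.86 × 8.018 = 391.8 m.

392 m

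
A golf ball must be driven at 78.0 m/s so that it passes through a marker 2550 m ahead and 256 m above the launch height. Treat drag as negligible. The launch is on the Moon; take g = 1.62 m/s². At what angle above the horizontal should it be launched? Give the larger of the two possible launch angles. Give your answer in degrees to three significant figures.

Trajectory: y = x tanθ − g x² (1 + tan²θ)/(2v₀²). With x = 2550, y = 256, v₀ = 78.0, g = 1.62:
865.7 tan²θ − 2550 tanθ + (1122) = 0.
tanθ = [2550 ± √(2550² − 4 × 865.7 × (1122))] / (2 × 865.7) = (2550 ± 1618) / 1731, giving tanθ = 0.5382 or 2.407.
θ = 28.29° or 67.44°; the larger is 67.44°.

67.4°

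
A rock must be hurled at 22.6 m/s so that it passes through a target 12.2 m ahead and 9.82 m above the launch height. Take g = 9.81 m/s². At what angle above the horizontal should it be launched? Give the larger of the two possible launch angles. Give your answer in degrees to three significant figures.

82.4°

Trajectory: y = x tanθ − g x² (1 + tan²θ)/(2v₀²). With x = 12.2, y = 9.82, v₀ = 22.6, g = 9.81:
1.429 tan²θ − 12.2 tanθ + (11.25) = 0.
tanθ = [12.2 ± √(12.2² − 4 × 1.429 × (11.25))] / (2 × 1.429) = (12.2 ± 9.194) / 2.859, giving tanθ = 1.052 or 7.484.
θ = 46.44° or 82.39°; the larger is 82.39°.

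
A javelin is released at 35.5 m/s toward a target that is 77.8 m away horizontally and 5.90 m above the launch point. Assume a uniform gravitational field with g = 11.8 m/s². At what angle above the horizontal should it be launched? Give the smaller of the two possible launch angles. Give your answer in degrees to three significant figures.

28.8°

Trajectory: y = x tanθ − g x² (1 + tan²θ)/(2v₀²). With x = 77.8, y = 5.90, v₀ = 35.5, g = 11.8:
28.34 tan²θ − 77.8 tanθ + (34.24) = 0.
tanθ = [77.8 ± √(77.8² − 4 × 28.34 × (34.24))] / (2 × 28.34) = (77.8 ± 46.61) / 56.67, giving tanθ = 0.5504 or 2.195.
θ = 28.83° or 65.51°; the smaller is 28.83°.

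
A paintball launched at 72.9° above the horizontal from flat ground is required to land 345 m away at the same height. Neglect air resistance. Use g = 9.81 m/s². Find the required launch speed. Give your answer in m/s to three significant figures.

77.6 m/s

On level ground R = v₀² sin 2θ / g ⇒ v₀ = √(gR / sin 2θ).
v₀ = √(9.81 × 345 / sin 145.8°) = √(3384 / 0.5621) = √6021.3 = 77.60 m/s.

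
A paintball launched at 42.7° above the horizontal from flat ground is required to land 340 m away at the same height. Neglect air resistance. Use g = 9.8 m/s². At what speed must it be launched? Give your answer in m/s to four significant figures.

57.82 m/s

From R = (v₀² / g) sin 2θ: v₀ = √(gR / sin 2θ).
v₀ = √(9.80 × 340 / sin 85.40°) = √(3332 / 0.9968) = √3342.8 = 57.82 m/s.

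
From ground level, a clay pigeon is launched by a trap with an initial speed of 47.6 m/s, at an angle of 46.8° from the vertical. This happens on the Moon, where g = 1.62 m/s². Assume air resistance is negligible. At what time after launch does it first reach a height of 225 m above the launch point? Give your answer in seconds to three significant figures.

Horizontal component vₓ = 47.60 sin 46.8° = 34.70 m/s; vertical v_y0 = 47.60 cos 46.8° = 32.58 m/s.
Require v_y0 t − ½ g t² = 225, i.e. 0.8100 t² − 32.58 t + 225 = 0.
t = [32.58 ± √(32.58² − 2·1.62·225)] / 1.62 = (32.58 ± 18.24) / 1.62, so t = 8.854 s or t = 31.37 s.
The first (ascending) time is 8.854 s.

8.85 s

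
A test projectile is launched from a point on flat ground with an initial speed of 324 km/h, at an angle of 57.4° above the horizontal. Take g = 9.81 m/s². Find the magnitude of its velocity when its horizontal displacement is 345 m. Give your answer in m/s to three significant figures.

48.9 m/s

Convert: 324 km/h = 324/3.6 = 90.00 m/s.
vₓ = 90.00 cos 57.4° = 48.49 m/s; v_y0 = 90.00 sin 57.4° = 75.82 m/s.
At x = 345 m, t = x/vₓ = 345/48.49 = 7.115 s.
Vertical velocity there: v_y = v_y0 − g t = 75.82 − 9.81 × 7.115 = 6.023 m/s.
Speed: √(vₓ² + v_y²) = √(48.49² + 6.023²) = 48.86 m/s.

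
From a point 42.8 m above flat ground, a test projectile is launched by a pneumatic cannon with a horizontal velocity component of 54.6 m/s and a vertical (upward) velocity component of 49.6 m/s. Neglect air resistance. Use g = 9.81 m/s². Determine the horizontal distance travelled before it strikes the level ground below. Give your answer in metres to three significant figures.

Vertical motion (up positive, ground at y = 0): 4.905 t² − (49.60) t − 42.8 = 0, so t = (49.60 + √(49.60² + 2·9.81·42.8)) / 9.81 = (49.60 + 57.44) / 9.81 = 10.91 s.
Horizontal distance: R = vₓ t = 54.60 × 10.91 = 595.8 m.

596 m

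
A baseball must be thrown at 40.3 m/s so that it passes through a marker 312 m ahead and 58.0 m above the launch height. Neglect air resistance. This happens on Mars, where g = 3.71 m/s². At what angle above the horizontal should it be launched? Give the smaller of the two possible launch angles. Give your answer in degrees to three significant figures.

Trajectory: y = x tanθ − g x² (1 + tan²θ)/(2v₀²). With x = 312, y = 58.0, v₀ = 40.3, g = 3.71:
111.2 tan²θ − 312 tanθ + (169.2) = 0.
tanθ = [312 ± √(312² − 4 × 111.2 × (169.2))] / (2 × 111.2) = (312 ± 148.7) / 222.4, giving tanθ = 0.7345 or 2.072.
θ = 36.30° or 64.23°; the smaller is 36.30°.

36.3°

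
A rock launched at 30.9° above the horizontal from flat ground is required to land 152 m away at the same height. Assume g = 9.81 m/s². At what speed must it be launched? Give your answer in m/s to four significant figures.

On level ground R = v₀² sin 2θ / g ⇒ v₀ = √(gR / sin 2θ).
v₀ = √(9.81 × 152 / sin 61.80°) = √(1491 / 0.8813) = √1691.9 = 41.13 m/s.

41.13 m/s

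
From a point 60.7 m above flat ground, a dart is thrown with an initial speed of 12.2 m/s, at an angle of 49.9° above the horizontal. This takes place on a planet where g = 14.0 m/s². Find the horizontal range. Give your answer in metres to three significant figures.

29.0 m

Components: vₓ = 12.20 cos 49.9° = 7.858 m/s, v_y0 = 12.20 sin 49.9° = 9.332 m/s.
Vertical motion (up positive, ground at y = 0): 7.000 t² − (9.332) t − 60.7 = 0, so t = (9.332 + √(9.332² + 2·14.0·60.7)) / 14.0 = (9.332 + 42.27) / 14.0 = 3.686 s.
Horizontal distance: R = vₓ t = 7.858 × 3.686 = 28.96 m.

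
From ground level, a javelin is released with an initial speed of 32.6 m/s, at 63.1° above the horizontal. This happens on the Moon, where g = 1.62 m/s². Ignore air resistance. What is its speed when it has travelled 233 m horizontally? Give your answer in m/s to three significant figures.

Components: vₓ = 32.60 cos 63.1° = 14.75 m/s, v_y0 = 32.60 sin 63.1° = 29.07 m/s.
Time to reach x = 233 m: t = x/vₓ = 233/14.75 = 15.80 s.
Vertical velocity there: v_y = v_y0 − g t = 29.07 − 1.62 × 15.80 = 3.481 m/s.
Speed: √(vₓ² + v_y²) = √(14.75² + 3.481²) = 15.15 m/s.

15.2 m/s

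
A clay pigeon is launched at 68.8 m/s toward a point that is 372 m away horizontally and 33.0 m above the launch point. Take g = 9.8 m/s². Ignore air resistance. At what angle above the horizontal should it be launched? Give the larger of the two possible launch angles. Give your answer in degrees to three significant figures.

63.1°

Trajectory: y = x tanθ − g x² (1 + tan²θ)/(2v₀²). With x = 372, y = 33.0, v₀ = 68.8, g = 9.80:
143.3 tan²θ − 372 tanθ + (176.3) = 0.
tanθ = [372 ± √(372² − 4 × 143.3 × (176.3))] / (2 × 143.3) = (372 ± 193.4) / 286.5, giving tanθ = 0.6235 or 1.973.
θ = 31.94° or 63.13°; the larger is 63.13°.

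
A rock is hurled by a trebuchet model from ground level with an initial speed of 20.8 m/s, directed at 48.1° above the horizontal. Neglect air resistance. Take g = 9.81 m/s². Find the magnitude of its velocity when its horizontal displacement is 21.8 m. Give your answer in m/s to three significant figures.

13.9 m/s

vₓ = 20.80 cos 48.1° = 13.89 m/s; v_y0 = 20.80 sin 48.1° = 15.48 m/s.
Time to reach x = 21.8 m: t = x/vₓ = 21.8/13.89 = 1.569 s.
Vertical velocity there: v_y = v_y0 − g t = 15.48 − 9.81 × 1.569 = 0.08615 m/s.
Speed: √(vₓ² + v_y²) = √(13.89² + 0.08615²) = 13.89 m/s.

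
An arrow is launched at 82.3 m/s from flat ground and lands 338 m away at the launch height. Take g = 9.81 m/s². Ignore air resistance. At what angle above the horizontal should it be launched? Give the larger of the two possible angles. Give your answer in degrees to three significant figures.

Level-ground range R = v₀² sin(2θ)/g ⇒ sin(2θ) = gR/v₀² = 9.81 × 338 / 82.3² = 0.4895.
2θ = 29.31° or 180° − 29.31° = 150.7°, so θ = 14.66° or 75.34°.
The larger angle is 75.34°.

75.3°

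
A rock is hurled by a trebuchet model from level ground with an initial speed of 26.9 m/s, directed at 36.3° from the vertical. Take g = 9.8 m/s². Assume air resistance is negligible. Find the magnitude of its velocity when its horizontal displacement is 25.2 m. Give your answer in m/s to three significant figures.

Resolve: vₓ = 26.90 sin 36.3° = 15.93 m/s and v_y0 = 26.90 cos 36.3° = 21.68 m/s.
Time to reach x = 25.2 m: t = x/vₓ = 25.2/15.93 = 1.582 s.
Vertical velocity there: v_y = v_y0 − g t = 21.68 − 9.80 × 1.582 = 6.172 m/s.
Speed: √(vₓ² + v_y²) = √(15.93² + 6.172²) = 17.08 m/s.

17.1 m/s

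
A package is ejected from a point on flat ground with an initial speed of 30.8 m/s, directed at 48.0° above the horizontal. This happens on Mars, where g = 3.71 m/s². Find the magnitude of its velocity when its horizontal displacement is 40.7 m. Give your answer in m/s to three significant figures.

Resolve: vₓ = 30.80 cos 48.0° = 20.61 m/s and v_y0 = 30.80 sin 48.0° = 22.89 m/s.
At x = 40.7 m, t = x/vₓ = 40.7/20.61 = 1.975 s.
Vertical velocity there: v_y = v_y0 − g t = 22.89 − 3.71 × 1.975 = 15.56 m/s.
Speed: √(vₓ² + v_y²) = √(20.61² + 15.56²) = 25.82 m/s.

25.8 m/s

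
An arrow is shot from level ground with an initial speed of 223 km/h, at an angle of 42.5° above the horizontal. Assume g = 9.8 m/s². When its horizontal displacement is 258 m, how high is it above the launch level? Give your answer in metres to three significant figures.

Convert: 223 km/h = 223/3.6 = 61.94 m/s.
Resolve: vₓ = 61.94 cos 42.5° = 45.67 m/s and v_y0 = 61.94 sin 42.5° = 41.85 m/s.
Time to reach x = 258 m: t = x/vₓ = 258/45.67 = 5.649 s.
Height: y = v_y0 t − ½ g t² = 41.85 × 5.649 − 4.900 × 5.649² = 236.4 − 156.4 = 80.04 m.

80.0 m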